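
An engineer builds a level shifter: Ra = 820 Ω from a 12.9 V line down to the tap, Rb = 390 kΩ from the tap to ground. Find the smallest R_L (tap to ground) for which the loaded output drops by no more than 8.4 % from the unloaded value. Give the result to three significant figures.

Output resistance R_th = Ra‖Rb = (820 × 390000)/390800 = 818.3 Ω.
The fractional drop is R_th/(R_th + R_L); requiring this ≤ 0.0840 gives R_L ≥ R_th(1/0.0840 − 1) = 818.3 × 10.90 = 8.92 kΩ.

R_L(min) ≈ 8.92 kΩ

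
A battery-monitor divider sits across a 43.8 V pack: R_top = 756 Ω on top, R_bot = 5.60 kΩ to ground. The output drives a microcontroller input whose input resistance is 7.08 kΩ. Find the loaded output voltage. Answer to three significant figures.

The load sits in parallel with R_bot: R_bot‖R_L = (5600 × 7080) / (5600 + 7080) = 3127 Ω.
V_out = 43.8 × 3127 / (756 + 3127) = 43.8 × 3127/3883 = 35.3 V.
(Unloaded it would have been 38.6 V.)

V_out ≈ 35.3 V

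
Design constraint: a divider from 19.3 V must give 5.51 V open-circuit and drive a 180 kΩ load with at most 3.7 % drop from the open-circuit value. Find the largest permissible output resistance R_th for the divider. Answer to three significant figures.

R_th ≤ 6.92 kΩ

Loading drop = R_th/(R_th + R_L) ≤ 0.0370, so R_th ≤ R_L · ε/(1−ε) = 180 kΩ × 0.0370/0.9630 = 6.92 kΩ.
(Any R1, R2 with R2/(R1+R2) = 0.285 and R1‖R2 ≤ 6.92 kΩ will meet the spec.)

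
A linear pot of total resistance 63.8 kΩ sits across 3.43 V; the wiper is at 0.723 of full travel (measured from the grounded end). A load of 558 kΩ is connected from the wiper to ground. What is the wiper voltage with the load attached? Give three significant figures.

The wiper splits the pot into (1−α)R = 17.67 kΩ above and αR = 46.13 kΩ below.
Lower section ‖ load = 42.61 kΩ.
V_wiper = 3.43 × 42.61/(17.67 + 42.61) = 2.42 V.

V ≈ 2.42 V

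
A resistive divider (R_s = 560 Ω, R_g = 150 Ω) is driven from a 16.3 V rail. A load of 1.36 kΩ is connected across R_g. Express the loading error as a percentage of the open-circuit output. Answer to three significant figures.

8.00 %

Unloaded V = 16.3 × 150/710.0 = 3.4437 V.
Loaded: R_g‖R_L = 135.1 Ω, giving V = 16.3 × 135.1/695.1 = 3.1681 V.
Drop = (3.4437 − 3.1681) / 3.4437 = 8.00 %.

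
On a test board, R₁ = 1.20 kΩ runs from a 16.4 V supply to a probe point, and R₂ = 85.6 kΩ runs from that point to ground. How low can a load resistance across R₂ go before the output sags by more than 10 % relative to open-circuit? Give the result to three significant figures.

Output resistance R_th = R₁‖R₂ = (1.20 × 85.6)/86.80 = 1.183 kΩ.
The fractional drop is R_th/(R_th + R_L); requiring this ≤ 0.100 gives R_L ≥ R_th(1/0.100 − 1) = 1.183 × 9.000 = 10.7 kΩ.

R_L(min) ≈ 10.7 kΩ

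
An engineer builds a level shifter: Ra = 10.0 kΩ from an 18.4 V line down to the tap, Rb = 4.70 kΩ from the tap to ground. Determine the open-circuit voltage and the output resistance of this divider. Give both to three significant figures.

V_th = 5.88 V, R_th = 3.20 kΩ

V_th is the open-circuit tap voltage: 18.4 × 4.70/(10.0 + 4.70) = 5.88 V.
With the supply zeroed, Ra and Rb appear in parallel from the tap: R_th = Ra‖Rb = (10.0 × 4.70)/14.70 = 3.20 kΩ.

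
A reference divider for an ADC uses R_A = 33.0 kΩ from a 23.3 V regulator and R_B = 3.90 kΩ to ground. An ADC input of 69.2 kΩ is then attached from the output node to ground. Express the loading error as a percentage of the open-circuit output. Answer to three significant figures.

The divider's output (Thévenin) resistance is R_A‖R_B = 3.488 kΩ.
Fractional drop under load = R_th/(R_th + R_L) = 3.488 / (3.488 + 69.2) = 0.04798.
So the output falls by 4.80 %.

4.80 %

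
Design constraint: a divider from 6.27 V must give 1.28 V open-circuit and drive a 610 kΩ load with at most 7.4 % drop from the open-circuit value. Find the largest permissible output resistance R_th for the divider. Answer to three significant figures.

R_th ≤ 48.7 kΩ

Loading drop = R_th/(R_th + R_L) ≤ 0.0740, so R_th ≤ R_L · ε/(1−ε) = 610 kΩ × 0.0740/0.9260 = 48.7 kΩ.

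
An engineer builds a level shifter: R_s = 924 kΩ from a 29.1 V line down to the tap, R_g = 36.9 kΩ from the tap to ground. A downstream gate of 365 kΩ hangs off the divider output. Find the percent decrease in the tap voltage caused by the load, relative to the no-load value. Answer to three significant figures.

Unloaded V = 29.1 × 36.9/960.9 = 1.1175 V.
Loaded: R_g‖R_L = 33.51 kΩ, giving V = 29.1 × 33.51/957.5 = 1.0185 V.
Drop = (1.1175 − 1.0185) / 1.1175 = 8.86 %.

8.86 %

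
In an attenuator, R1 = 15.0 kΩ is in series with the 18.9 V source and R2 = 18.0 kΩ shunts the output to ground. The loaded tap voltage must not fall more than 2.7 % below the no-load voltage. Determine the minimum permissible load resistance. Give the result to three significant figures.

Output resistance R_th = R1‖R2 = (15.0 × 18.0)/33.00 = 8.182 kΩ.
The fractional drop is R_th/(R_th + R_L); requiring this ≤ 0.0270 gives R_L ≥ R_th(1/0.0270 − 1) = 8.182 × 36.04 = 295 kΩ.

R_L(min) ≈ 295 kΩ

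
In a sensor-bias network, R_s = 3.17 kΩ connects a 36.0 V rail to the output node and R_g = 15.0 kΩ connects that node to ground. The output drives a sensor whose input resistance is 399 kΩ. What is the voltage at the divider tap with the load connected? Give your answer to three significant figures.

V_out ≈ 29.5 V

The load sits in parallel with R_g: R_g‖R_L = (15.0 × 399) / (15.0 + 399) = 14.46 kΩ.
V_out = 36.0 × 14.46 / (3.17 + 14.46) = 36.0 × 14.46/17.63 = 29.5 V.
(Unloaded it would have been 29.7 V.)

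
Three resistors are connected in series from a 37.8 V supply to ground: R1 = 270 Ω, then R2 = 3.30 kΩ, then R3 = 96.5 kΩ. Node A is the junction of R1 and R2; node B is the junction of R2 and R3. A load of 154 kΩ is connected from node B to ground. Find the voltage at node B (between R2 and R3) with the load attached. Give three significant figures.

V ≈ 35.7 V

At node B, R3 is in parallel with the load: R3‖R_L = 59330 Ω.
Below node A the resistance is R2 + (R3‖R_L) = 62630 Ω, so V_A = 37.8 × 62630/62900 = 37.64 V.
Then V_B = V_A × (R3‖R_L)/(R2 + R3‖R_L) = 37.64 × 59330/62630 = 35.7 V.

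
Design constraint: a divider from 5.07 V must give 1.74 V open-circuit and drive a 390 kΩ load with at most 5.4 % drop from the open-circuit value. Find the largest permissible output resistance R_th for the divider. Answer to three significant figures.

Loading drop = R_th/(R_th + R_L) ≤ 0.0540, so R_th ≤ R_L · ε/(1−ε) = 390 kΩ × 0.0540/0.9460 = 22.3 kΩ.
(Any R1, R2 with R2/(R1+R2) = 0.343 and R1‖R2 ≤ 22.3 kΩ will meet the spec.)

R_th ≤ 22.3 kΩ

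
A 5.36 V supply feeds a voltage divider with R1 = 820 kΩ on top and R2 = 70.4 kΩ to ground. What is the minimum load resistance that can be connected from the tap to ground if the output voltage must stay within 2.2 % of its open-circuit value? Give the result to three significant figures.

Output resistance R_th = R1‖R2 = (820 × 70.4)/890.4 = 64.83 kΩ.
The fractional drop is R_th/(R_th + R_L); requiring this ≤ 0.0220 gives R_L ≥ R_th(1/0.0220 − 1) = 64.83 × 44.45 = 2.88 MΩ.

R_L(min) ≈ 2.88 MΩ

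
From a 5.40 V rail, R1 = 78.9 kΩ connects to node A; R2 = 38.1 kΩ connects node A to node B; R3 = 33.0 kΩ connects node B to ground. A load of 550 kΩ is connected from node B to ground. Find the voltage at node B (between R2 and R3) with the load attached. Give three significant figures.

V ≈ 1.13 V

At node B, R3 is in parallel with the load: R3‖R_L = 31.13 kΩ.
Below node A the resistance is R2 + (R3‖R_L) = 69.23 kΩ, so V_A = 5.40 × 69.23/148.1 = 2.524 V.
Then V_B = V_A × (R3‖R_L)/(R2 + R3‖R_L) = 2.524 × 31.13/69.23 = 1.13 V.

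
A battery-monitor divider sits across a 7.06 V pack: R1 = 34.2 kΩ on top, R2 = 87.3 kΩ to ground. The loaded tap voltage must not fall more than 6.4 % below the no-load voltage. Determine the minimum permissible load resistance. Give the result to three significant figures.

Output resistance R_th = R1‖R2 = (34.2 × 87.3)/121.5 = 24.57 kΩ.
The fractional drop is R_th/(R_th + R_L); requiring this ≤ 0.0640 gives R_L ≥ R_th(1/0.0640 − 1) = 24.57 × 14.62 = 359 kΩ.

R_L(min) ≈ 359 kΩ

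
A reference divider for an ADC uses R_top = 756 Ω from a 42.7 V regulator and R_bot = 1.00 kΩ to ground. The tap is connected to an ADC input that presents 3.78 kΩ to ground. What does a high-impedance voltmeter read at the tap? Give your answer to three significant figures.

V_out ≈ 21.8 V

The load sits in parallel with R_bot: R_bot‖R_L = (1000 × 3780) / (1000 + 3780) = 790.8 Ω.
V_out = 42.7 × 790.8 / (756 + 790.8) = 42.7 × 790.8/1547 = 21.8 V.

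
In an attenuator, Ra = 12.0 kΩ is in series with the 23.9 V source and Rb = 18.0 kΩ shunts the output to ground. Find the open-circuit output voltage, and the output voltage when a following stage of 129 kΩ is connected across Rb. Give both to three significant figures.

Open-circuit: V = 23.9 × 18.0/(12.0 + 18.0) = 14.3 V.
With the load, Rb becomes Rb‖R_L = 15.80 kΩ, so V = 23.9 × 15.80/27.80 = 13.6 V.

Unloaded: 14.3 V; loaded: 13.6 V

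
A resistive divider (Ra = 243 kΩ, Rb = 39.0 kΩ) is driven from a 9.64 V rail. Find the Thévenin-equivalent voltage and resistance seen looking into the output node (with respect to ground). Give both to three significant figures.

V_th = 1.33 V, R_th = 33.6 kΩ

V_th is the open-circuit tap voltage: 9.64 × 39.0/(243 + 39.0) = 1.33 V.
With the supply zeroed, Ra and Rb appear in parallel from the tap: R_th = Ra‖Rb = (243 × 39.0)/282.0 = 33.6 kΩ.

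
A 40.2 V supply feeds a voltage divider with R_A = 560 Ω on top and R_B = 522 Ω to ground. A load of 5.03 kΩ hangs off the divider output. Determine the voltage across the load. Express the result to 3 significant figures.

The load sits in parallel with R_B: R_B‖R_L = (522 × 5030) / (522 + 5030) = 472.9 Ω.
V_out = 40.2 × 472.9 / (560 + 472.9) = 40.2 × 472.9/1033 = 18.4 V.

V_out ≈ 18.4 V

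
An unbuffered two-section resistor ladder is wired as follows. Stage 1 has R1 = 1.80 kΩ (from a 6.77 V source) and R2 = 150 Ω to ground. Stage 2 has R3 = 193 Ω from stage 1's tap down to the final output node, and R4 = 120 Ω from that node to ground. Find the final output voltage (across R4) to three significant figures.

V_out ≈ 0.138 V

Stage 2 presents R3+R4 = 313.0 Ω as a load on stage 1's tap.
Stage 1's lower leg becomes R2‖(R3+R4) = 101.4 Ω, so V_mid = 6.77 × 101.4/1901 = 0.3611 V.
Stage 2 is itself unloaded: V_out = V_mid × R4/(R3+R4) = 0.3611 × 120/313.0 = 0.138 V.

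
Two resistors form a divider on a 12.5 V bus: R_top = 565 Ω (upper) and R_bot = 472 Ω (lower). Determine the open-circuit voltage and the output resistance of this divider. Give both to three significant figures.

V_th = 5.69 V, R_th = 257 Ω

V_th is the open-circuit tap voltage: 12.5 × 472/(565 + 472) = 5.69 V.
With the supply zeroed, R_top and R_bot appear in parallel from the tap: R_th = R_top‖R_bot = (565 × 472)/1037 = 257 Ω.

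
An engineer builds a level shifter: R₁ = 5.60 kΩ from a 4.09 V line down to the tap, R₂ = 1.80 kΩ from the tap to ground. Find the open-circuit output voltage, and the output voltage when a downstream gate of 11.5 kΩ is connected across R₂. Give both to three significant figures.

Open-circuit: V = 4.09 × 1.80/(5.60 + 1.80) = 0.995 V.
With the load, R₂ becomes R₂‖R_L = 1.556 kΩ, so V = 4.09 × 1.556/7.156 = 0.890 V.

Unloaded: 0.995 V; loaded: 0.890 V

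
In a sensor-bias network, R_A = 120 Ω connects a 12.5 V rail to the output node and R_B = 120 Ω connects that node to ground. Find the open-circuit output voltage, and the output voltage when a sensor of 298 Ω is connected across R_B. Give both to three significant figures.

Unloaded: 6.25 V; loaded: 5.20 V

Open-circuit: V = 12.5 × 120/(120 + 120) = 6.25 V.
With the load, R_B becomes R_B‖R_L = 85.55 Ω, so V = 12.5 × 85.55/205.6 = 5.20 V.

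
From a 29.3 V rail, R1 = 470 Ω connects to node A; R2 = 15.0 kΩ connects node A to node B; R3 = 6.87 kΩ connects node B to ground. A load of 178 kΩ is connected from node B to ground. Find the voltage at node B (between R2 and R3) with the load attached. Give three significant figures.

V ≈ 8.78 V

At node B, R3 is in parallel with the load: R3‖R_L = 6615 Ω.
Below node A the resistance is R2 + (R3‖R_L) = 21610 Ω, so V_A = 29.3 × 21610/22080 = 28.68 V.
Then V_B = V_A × (R3‖R_L)/(R2 + R3‖R_L) = 28.68 × 6615/21610 = 8.78 V.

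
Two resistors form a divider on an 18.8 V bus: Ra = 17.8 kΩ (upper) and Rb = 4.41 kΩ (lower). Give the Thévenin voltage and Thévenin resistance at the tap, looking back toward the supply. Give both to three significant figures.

V_th is the open-circuit tap voltage: 18.8 × 4.41/(17.8 + 4.41) = 3.73 V.
With the supply zeroed, Ra and Rb appear in parallel from the tap: R_th = Ra‖Rb = (17.8 × 4.41)/22.21 = 3.53 kΩ.

V_th = 3.73 V, R_th = 3.53 kΩ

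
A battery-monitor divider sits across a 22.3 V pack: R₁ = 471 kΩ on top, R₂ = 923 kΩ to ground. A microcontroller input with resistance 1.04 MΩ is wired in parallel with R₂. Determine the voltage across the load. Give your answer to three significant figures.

The load sits in parallel with R₂: R₂‖R_L = (923 × 1040) / (923 + 1040) = 489.0 kΩ.
V_out = 22.3 × 489.0 / (471 + 489.0) = 22.3 × 489.0/960.0 = 11.4 V.
(Unloaded it would have been 14.8 V.)

V_out ≈ 11.4 V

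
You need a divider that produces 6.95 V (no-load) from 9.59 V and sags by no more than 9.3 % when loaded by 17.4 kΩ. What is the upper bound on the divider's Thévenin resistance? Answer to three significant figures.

Loading drop = R_th/(R_th + R_L) ≤ 0.0930, so R_th ≤ R_L · ε/(1−ε) = 17.4 kΩ × 0.0930/0.9070 = 1.78 kΩ.
(Any R1, R2 with R2/(R1+R2) = 0.725 and R1‖R2 ≤ 1.78 kΩ will meet the spec.)

R_th ≤ 1.78 kΩ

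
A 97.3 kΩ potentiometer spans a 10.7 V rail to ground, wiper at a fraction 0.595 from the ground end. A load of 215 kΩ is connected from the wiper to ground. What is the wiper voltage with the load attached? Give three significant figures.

V ≈ 5.74 V

The wiper splits the pot into (1−α)R = 39.41 kΩ above and αR = 57.89 kΩ below.
Lower section ‖ load = 45.61 kΩ.
V_wiper = 10.7 × 45.61/(39.41 + 45.61) = 5.74 V.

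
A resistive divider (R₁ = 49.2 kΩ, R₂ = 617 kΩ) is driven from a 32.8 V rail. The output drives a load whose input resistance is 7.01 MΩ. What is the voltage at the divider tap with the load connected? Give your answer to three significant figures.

V_out ≈ 30.2 V

The load sits in parallel with R₂: R₂‖R_L = (617 × 7010) / (617 + 7010) = 567.1 kΩ.
V_out = 32.8 × 567.1 / (49.2 + 567.1) = 32.8 × 567.1/616.3 = 30.2 V.
(Unloaded it would have been 30.4 V.)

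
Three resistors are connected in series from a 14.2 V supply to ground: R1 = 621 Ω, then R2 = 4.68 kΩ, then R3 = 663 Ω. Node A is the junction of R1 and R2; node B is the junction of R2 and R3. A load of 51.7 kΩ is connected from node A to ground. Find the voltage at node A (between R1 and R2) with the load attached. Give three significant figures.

V ≈ 12.6 V

Below node A the series string R2+R3 = 5343 Ω sits in parallel with the 51700 Ω load: 4843 Ω.
V_A = 14.2 × 4843/(621 + 4843) = 12.6 V.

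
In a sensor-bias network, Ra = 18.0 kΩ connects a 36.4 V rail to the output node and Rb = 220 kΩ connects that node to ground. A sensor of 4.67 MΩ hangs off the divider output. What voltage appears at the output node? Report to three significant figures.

The load sits in parallel with Rb: Rb‖R_L = (220 × 4670) / (220 + 4670) = 210.1 kΩ.
V_out = 36.4 × 210.1 / (18.0 + 210.1) = 36.4 × 210.1/228.1 = 33.5 V.
(Unloaded it would have been 33.6 V.)

V_out ≈ 33.5 V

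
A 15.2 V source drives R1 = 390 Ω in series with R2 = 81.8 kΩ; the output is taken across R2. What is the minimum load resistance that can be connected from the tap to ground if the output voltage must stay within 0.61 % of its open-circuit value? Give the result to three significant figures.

Output resistance R_th = R1‖R2 = (390 × 81800)/82190 = 388.1 Ω.
The fractional drop is R_th/(R_th + R_L); requiring this ≤ 0.00610 gives R_L ≥ R_th(1/0.00610 − 1) = 388.1 × 162.9 = 63.2 kΩ.

R_L(min) ≈ 63.2 kΩ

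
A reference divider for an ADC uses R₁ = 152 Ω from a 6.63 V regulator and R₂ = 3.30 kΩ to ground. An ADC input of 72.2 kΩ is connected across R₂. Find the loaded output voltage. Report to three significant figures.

The load sits in parallel with R₂: R₂‖R_L = (3300 × 72200) / (3300 + 72200) = 3156 Ω.
V_out = 6.63 × 3156 / (152 + 3156) = 6.63 × 3156/3308 = 6.33 V.

V_out ≈ 6.33 V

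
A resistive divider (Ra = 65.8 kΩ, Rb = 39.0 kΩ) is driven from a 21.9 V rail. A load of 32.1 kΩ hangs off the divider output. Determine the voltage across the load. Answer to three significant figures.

V_out ≈ 4.62 V

The load sits in parallel with Rb: Rb‖R_L = (39.0 × 32.1) / (39.0 + 32.1) = 17.61 kΩ.
V_out = 21.9 × 17.61 / (65.8 + 17.61) = 21.9 × 17.61/83.41 = 4.62 V.
(Unloaded it would have been 8.15 V.)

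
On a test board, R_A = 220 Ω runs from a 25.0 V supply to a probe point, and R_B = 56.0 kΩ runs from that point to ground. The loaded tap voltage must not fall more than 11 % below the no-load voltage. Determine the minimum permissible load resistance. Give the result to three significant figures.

Output resistance R_th = R_A‖R_B = (220 × 56000)/56220 = 219.1 Ω.
The fractional drop is R_th/(R_th + R_L); requiring this ≤ 0.110 gives R_L ≥ R_th(1/0.110 − 1) = 219.1 × 8.091 = 1.77 kΩ.

R_L(min) ≈ 1.77 kΩ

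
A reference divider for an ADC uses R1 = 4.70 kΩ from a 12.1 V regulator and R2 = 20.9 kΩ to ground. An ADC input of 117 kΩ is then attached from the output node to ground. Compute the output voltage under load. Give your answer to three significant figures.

V_out ≈ 9.56 V

The load sits in parallel with R2: R2‖R_L = (20.9 × 117) / (20.9 + 117) = 17.73 kΩ.
V_out = 12.1 × 17.73 / (4.70 + 17.73) = 12.1 × 17.73/22.43 = 9.56 V.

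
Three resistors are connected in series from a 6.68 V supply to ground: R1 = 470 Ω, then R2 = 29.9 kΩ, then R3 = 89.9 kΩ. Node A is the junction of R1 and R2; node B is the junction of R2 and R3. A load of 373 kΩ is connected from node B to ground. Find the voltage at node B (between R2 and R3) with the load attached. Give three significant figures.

V ≈ 4.71 V

At node B, R3 is in parallel with the load: R3‖R_L = 72440 Ω.
Below node A the resistance is R2 + (R3‖R_L) = 102300 Ω, so V_A = 6.68 × 102300/102800 = 6.649 V.
Then V_B = V_A × (R3‖R_L)/(R2 + R3‖R_L) = 6.649 × 72440/102300 = 4.71 V.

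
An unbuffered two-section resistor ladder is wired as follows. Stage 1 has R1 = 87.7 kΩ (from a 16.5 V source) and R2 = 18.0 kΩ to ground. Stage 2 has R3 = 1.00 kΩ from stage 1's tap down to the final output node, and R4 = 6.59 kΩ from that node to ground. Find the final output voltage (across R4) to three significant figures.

V_out ≈ 0.822 V

Stage 2 presents R3+R4 = 7.590 kΩ as a load on stage 1's tap.
Stage 1's lower leg becomes R2‖(R3+R4) = 5.339 kΩ, so V_mid = 16.5 × 5.339/93.04 = 0.9468 V.
Stage 2 is itself unloaded: V_out = V_mid × R4/(R3+R4) = 0.9468 × 6.59/7.590 = 0.822 V.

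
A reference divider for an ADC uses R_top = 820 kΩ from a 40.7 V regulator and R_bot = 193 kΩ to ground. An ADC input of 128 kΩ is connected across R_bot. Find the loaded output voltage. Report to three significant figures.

V_out ≈ 3.49 V

The load sits in parallel with R_bot: R_bot‖R_L = (193 × 128) / (193 + 128) = 76.96 kΩ.
V_out = 40.7 × 76.96 / (820 + 76.96) = 40.7 × 76.96/897.0 = 3.49 V.
(Unloaded it would have been 7.75 V.)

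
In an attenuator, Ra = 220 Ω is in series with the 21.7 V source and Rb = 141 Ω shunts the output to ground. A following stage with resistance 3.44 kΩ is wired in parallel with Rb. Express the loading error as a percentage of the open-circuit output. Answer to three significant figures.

2.44 %

The divider's output (Thévenin) resistance is Ra‖Rb = 85.93 Ω.
Fractional drop under load = R_th/(R_th + R_L) = 85.93 / (85.93 + 3440) = 0.02437.
So the output falls by 2.44 %.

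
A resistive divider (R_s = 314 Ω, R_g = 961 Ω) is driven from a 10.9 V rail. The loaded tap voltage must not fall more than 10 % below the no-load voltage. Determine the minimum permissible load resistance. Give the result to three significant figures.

R_L(min) ≈ 2.13 kΩ

Output resistance R_th = R_s‖R_g = (314 × 961)/1275 = 236.7 Ω.
The fractional drop is R_th/(R_th + R_L); requiring this ≤ 0.100 gives R_L ≥ R_th(1/0.100 − 1) = 236.7 × 9.000 = 2.13 kΩ.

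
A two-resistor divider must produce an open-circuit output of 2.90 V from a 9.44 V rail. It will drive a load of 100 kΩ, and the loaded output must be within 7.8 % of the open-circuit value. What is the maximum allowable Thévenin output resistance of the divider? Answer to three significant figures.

Loading drop = R_th/(R_th + R_L) ≤ 0.0780, so R_th ≤ R_L · ε/(1−ε) = 100 kΩ × 0.0780/0.9220 = 8.46 kΩ.

R_th ≤ 8.46 kΩ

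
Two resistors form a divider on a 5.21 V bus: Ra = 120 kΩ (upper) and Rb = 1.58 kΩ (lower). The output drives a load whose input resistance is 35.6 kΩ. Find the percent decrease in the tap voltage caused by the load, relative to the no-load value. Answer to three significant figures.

4.20 %

The divider's output (Thévenin) resistance is Ra‖Rb = 1.559 kΩ.
Fractional drop under load = R_th/(R_th + R_L) = 1.559 / (1.559 + 35.6) = 0.04197.
So the output falls by 4.20 %.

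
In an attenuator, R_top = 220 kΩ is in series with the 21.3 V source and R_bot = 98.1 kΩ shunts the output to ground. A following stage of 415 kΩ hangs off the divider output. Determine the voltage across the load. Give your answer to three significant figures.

V_out ≈ 5.65 V

The load sits in parallel with R_bot: R_bot‖R_L = (98.1 × 415) / (98.1 + 415) = 79.34 kΩ.
V_out = 21.3 × 79.34 / (220 + 79.34) = 21.3 × 79.34/299.3 = 5.65 V.
(Unloaded it would have been 6.57 V.)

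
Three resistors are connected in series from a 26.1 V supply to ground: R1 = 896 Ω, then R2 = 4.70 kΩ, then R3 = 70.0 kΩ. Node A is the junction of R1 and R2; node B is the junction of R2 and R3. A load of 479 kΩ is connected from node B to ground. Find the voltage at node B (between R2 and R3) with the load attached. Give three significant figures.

At node B, R3 is in parallel with the load: R3‖R_L = 61070 Ω.
Below node A the resistance is R2 + (R3‖R_L) = 65770 Ω, so V_A = 26.1 × 65770/66670 = 25.75 V.
Then V_B = V_A × (R3‖R_L)/(R2 + R3‖R_L) = 25.75 × 61070/65770 = 23.9 V.

V ≈ 23.9 V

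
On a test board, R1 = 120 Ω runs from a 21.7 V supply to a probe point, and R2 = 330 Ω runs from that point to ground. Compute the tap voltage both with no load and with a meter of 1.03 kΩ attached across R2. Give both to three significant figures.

Unloaded: 15.9 V; loaded: 14.7 V

Open-circuit: V = 21.7 × 330/(120 + 330) = 15.9 V.
With the load, R2 becomes R2‖R_L = 249.9 Ω, so V = 21.7 × 249.9/369.9 = 14.7 V.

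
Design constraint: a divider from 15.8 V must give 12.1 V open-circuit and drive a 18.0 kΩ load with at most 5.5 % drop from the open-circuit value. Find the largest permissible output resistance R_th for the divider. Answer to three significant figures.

R_th ≤ 1.05 kΩ

Loading drop = R_th/(R_th + R_L) ≤ 0.0550, so R_th ≤ R_L · ε/(1−ε) = 18.0 kΩ × 0.0550/0.9450 = 1.05 kΩ.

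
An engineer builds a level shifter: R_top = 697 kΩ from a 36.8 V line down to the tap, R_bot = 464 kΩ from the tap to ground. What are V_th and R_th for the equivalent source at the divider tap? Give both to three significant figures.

V_th = 14.7 V, R_th = 279 kΩ

V_th is the open-circuit tap voltage: 36.8 × 464/(697 + 464) = 14.7 V.
With the supply zeroed, R_top and R_bot appear in parallel from the tap: R_th = R_top‖R_bot = (697 × 464)/1161 = 279 kΩ.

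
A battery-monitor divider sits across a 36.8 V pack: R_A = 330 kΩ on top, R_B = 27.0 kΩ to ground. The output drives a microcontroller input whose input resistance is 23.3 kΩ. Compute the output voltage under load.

V_out ≈ 1.34 V

The load sits in parallel with R_B: R_B‖R_L = (27.0 × 23.3) / (27.0 + 23.3) = 12.51 kΩ.
V_out = 36.8 × 12.51 / (330 + 12.51) = 36.8 × 12.51/342.5 = 1.34 V.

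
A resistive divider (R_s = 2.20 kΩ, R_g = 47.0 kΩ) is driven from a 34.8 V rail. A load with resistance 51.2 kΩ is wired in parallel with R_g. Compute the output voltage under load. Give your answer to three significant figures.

V_out ≈ 31.9 V

The load sits in parallel with R_g: R_g‖R_L = (47.0 × 51.2) / (47.0 + 51.2) = 24.51 kΩ.
V_out = 34.8 × 24.51 / (2.20 + 24.51) = 34.8 × 24.51/26.71 = 31.9 V.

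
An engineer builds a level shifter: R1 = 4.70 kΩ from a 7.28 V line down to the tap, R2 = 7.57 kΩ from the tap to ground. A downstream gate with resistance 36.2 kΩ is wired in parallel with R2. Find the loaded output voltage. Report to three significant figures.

V_out ≈ 4.16 V

The load sits in parallel with R2: R2‖R_L = (7.57 × 36.2) / (7.57 + 36.2) = 6.261 kΩ.
V_out = 7.28 × 6.261 / (4.70 + 6.261) = 7.28 × 6.261/10.96 = 4.16 V.
(Unloaded it would have been 4.49 V.)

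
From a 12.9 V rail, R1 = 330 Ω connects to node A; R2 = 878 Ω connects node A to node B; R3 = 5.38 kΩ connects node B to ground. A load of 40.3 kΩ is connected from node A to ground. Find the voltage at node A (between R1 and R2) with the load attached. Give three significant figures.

Below node A the series string R2+R3 = 6258 Ω sits in parallel with the 40300 Ω load: 5417 Ω.
V_A = 12.9 × 5417/(330 + 5417) = 12.2 V.

V ≈ 12.2 V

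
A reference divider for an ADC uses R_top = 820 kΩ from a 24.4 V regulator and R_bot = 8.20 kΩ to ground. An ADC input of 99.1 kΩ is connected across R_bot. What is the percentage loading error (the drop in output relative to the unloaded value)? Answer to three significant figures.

The divider's output (Thévenin) resistance is R_top‖R_bot = 8.119 kΩ.
Fractional drop under load = R_th/(R_th + R_L) = 8.119 / (8.119 + 99.1) = 0.07572.
So the output falls by 7.57 %.

7.57 %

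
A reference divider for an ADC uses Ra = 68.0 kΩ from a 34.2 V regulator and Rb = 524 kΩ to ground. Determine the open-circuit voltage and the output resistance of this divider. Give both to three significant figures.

V_th is the open-circuit tap voltage: 34.2 × 524/(68.0 + 524) = 30.3 V.
With the supply zeroed, Ra and Rb appear in parallel from the tap: R_th = Ra‖Rb = (68.0 × 524)/592.0 = 60.2 kΩ.

V_th = 30.3 V, R_th = 60.2 kΩ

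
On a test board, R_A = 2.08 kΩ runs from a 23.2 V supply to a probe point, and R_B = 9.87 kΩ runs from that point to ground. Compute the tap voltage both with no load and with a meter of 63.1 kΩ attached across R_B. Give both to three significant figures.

Unloaded: 19.2 V; loaded: 18.7 V

Open-circuit: V = 23.2 × 9.87/(2.08 + 9.87) = 19.2 V.
With the load, R_B becomes R_B‖R_L = 8.535 kΩ, so V = 23.2 × 8.535/10.61 = 18.7 V.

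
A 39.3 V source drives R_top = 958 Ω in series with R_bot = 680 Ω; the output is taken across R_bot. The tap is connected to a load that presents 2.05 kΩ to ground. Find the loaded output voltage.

The load sits in parallel with R_bot: R_bot‖R_L = (680 × 2050) / (680 + 2050) = 510.6 Ω.
V_out = 39.3 × 510.6 / (958 + 510.6) = 39.3 × 510.6/1469 = 13.7 V.

V_out ≈ 13.7 V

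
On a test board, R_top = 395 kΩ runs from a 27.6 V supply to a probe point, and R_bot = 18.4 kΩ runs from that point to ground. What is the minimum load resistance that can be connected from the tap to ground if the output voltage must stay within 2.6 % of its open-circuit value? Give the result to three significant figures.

Output resistance R_th = R_top‖R_bot = (395 × 18.4)/413.4 = 17.58 kΩ.
The fractional drop is R_th/(R_th + R_L); requiring this ≤ 0.0260 gives R_L ≥ R_th(1/0.0260 − 1) = 17.58 × 37.46 = 659 kΩ.

R_L(min) ≈ 659 kΩ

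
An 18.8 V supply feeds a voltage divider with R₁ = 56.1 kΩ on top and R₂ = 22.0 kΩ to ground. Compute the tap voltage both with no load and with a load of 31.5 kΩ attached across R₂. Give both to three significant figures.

Open-circuit: V = 18.8 × 22.0/(56.1 + 22.0) = 5.30 V.
With the load, R₂ becomes R₂‖R_L = 12.95 kΩ, so V = 18.8 × 12.95/69.05 = 3.53 V.

Unloaded: 5.30 V; loaded: 3.53 V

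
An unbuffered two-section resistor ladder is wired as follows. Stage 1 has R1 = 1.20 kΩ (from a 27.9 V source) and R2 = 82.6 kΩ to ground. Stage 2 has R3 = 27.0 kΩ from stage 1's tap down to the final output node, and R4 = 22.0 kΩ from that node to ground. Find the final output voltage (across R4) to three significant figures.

Stage 2 presents R3+R4 = 49.00 kΩ as a load on stage 1's tap.
Stage 1's lower leg becomes R2‖(R3+R4) = 30.76 kΩ, so V_mid = 27.9 × 30.76/31.96 = 26.85 V.
Stage 2 is itself unloaded: V_out = V_mid × R4/(R3+R4) = 26.85 × 22.0/49.00 = 12.1 V.

V_out ≈ 12.1 V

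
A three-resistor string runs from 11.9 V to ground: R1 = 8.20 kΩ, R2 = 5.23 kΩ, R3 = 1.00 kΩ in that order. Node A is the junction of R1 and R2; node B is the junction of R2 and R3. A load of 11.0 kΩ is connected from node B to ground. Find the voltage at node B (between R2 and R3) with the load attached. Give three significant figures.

V ≈ 0.760 V

At node B, R3 is in parallel with the load: R3‖R_L = 0.9167 kΩ.
Below node A the resistance is R2 + (R3‖R_L) = 6.147 kΩ, so V_A = 11.9 × 6.147/14.35 = 5.098 V.
Then V_B = V_A × (R3‖R_L)/(R2 + R3‖R_L) = 5.098 × 0.9167/6.147 = 0.760 V.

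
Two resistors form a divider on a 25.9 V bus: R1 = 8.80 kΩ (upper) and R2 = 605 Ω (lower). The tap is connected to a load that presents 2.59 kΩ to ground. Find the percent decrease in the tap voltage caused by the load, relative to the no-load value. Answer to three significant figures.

17.9 %

Unloaded V = 25.9 × 605/9405 = 1.666 V.
Loaded: R2‖R_L = 490.4 Ω, giving V = 25.9 × 490.4/9290 = 1.367 V.
Drop = (1.666 − 1.367) / 1.666 = 17.9 %.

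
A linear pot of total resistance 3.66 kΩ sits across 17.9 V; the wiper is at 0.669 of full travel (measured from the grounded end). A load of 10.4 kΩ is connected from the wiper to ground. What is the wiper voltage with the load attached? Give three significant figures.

The wiper splits the pot into (1−α)R = 1.211 kΩ above and αR = 2.449 kΩ below.
Lower section ‖ load = 1.982 kΩ.
V_wiper = 17.9 × 1.982/(1.211 + 1.982) = 11.1 V.

V ≈ 11.1 V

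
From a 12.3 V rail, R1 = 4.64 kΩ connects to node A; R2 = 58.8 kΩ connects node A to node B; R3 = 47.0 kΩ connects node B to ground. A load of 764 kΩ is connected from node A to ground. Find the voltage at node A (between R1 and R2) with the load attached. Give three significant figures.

Below node A the series string R2+R3 = 105.8 kΩ sits in parallel with the 764 kΩ load: 92.93 kΩ.
V_A = 12.3 × 92.93/(4.64 + 92.93) = 11.7 V.

V ≈ 11.7 V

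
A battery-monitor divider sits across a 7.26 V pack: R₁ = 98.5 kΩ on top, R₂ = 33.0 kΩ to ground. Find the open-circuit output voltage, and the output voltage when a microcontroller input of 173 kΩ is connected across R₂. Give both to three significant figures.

Open-circuit: V = 7.26 × 33.0/(98.5 + 33.0) = 1.82 V.
With the load, R₂ becomes R₂‖R_L = 27.71 kΩ, so V = 7.26 × 27.71/126.2 = 1.59 V.

Unloaded: 1.82 V; loaded: 1.59 V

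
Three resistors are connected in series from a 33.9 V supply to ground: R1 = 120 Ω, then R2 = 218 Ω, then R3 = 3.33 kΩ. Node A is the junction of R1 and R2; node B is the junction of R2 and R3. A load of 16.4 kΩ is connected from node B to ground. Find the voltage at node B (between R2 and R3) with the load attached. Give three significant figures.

V ≈ 30.2 V

At node B, R3 is in parallel with the load: R3‖R_L = 2768 Ω.
Below node A the resistance is R2 + (R3‖R_L) = 2986 Ω, so V_A = 33.9 × 2986/3106 = 32.59 V.
Then V_B = V_A × (R3‖R_L)/(R2 + R3‖R_L) = 32.59 × 2768/2986 = 30.2 V.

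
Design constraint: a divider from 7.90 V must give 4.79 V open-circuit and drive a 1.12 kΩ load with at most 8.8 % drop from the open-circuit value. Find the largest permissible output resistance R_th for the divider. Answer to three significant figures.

R_th ≤ 108 Ω

Loading drop = R_th/(R_th + R_L) ≤ 0.0880, so R_th ≤ R_L · ε/(1−ε) = 1.12 kΩ × 0.0880/0.9120 = 108 Ω.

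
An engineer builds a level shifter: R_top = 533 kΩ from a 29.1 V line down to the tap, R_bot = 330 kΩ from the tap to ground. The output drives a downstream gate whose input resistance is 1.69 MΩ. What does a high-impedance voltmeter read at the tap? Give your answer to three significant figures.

The load sits in parallel with R_bot: R_bot‖R_L = (330 × 1690) / (330 + 1690) = 276.1 kΩ.
V_out = 29.1 × 276.1 / (533 + 276.1) = 29.1 × 276.1/809.1 = 9.93 V.

V_out ≈ 9.93 V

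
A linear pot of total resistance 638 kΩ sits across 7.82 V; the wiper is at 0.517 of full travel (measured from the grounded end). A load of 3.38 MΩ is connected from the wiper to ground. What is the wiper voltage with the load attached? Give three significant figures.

The wiper splits the pot into (1−α)R = 308.2 kΩ above and αR = 329.8 kΩ below.
Lower section ‖ load = 300.5 kΩ.
V_wiper = 7.82 × 300.5/(308.2 + 300.5) = 3.86 V.

V ≈ 3.86 V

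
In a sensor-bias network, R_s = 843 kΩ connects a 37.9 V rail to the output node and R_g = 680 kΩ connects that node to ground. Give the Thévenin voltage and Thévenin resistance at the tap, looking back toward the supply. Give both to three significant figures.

V_th = 16.9 V, R_th = 376 kΩ

V_th is the open-circuit tap voltage: 37.9 × 680/(843 + 680) = 16.9 V.
With the supply zeroed, R_s and R_g appear in parallel from the tap: R_th = R_s‖R_g = (843 × 680)/1523 = 376 kΩ.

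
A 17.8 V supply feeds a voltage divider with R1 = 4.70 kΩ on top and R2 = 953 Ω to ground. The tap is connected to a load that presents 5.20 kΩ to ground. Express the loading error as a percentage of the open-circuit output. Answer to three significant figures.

13.2 %

The divider's output (Thévenin) resistance is R1‖R2 = 792.3 Ω.
Fractional drop under load = R_th/(R_th + R_L) = 792.3 / (792.3 + 5200) = 0.1322.
So the output falls by 13.2 %.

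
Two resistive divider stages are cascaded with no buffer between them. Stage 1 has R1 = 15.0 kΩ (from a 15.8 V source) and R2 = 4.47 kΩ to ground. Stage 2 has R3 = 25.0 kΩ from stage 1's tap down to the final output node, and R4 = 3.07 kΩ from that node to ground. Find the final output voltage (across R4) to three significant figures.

V_out ≈ 0.353 V

Stage 2 presents R3+R4 = 28.07 kΩ as a load on stage 1's tap.
Stage 1's lower leg becomes R2‖(R3+R4) = 3.856 kΩ, so V_mid = 15.8 × 3.856/18.86 = 3.231 V.
Stage 2 is itself unloaded: V_out = V_mid × R4/(R3+R4) = 3.231 × 3.07/28.07 = 0.353 V.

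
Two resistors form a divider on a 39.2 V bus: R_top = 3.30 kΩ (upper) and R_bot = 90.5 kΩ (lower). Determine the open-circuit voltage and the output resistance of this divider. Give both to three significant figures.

V_th = 37.8 V, R_th = 3.18 kΩ

V_th is the open-circuit tap voltage: 39.2 × 90.5/(3.30 + 90.5) = 37.8 V.
With the supply zeroed, R_top and R_bot appear in parallel from the tap: R_th = R_top‖R_bot = (3.30 × 90.5)/93.80 = 3.18 kΩ.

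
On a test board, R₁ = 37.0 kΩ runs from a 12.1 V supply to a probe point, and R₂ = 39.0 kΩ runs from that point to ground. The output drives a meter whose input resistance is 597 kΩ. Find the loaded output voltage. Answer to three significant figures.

V_out ≈ 6.02 V

The load sits in parallel with R₂: R₂‖R_L = (39.0 × 597) / (39.0 + 597) = 36.61 kΩ.
V_out = 12.1 × 36.61 / (37.0 + 36.61) = 12.1 × 36.61/73.61 = 6.02 V.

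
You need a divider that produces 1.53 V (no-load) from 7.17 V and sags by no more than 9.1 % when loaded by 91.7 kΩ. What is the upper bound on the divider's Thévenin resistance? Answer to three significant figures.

Loading drop = R_th/(R_th + R_L) ≤ 0.0910, so R_th ≤ R_L · ε/(1−ε) = 91.7 kΩ × 0.0910/0.9090 = 9.18 kΩ.
(Any R1, R2 with R2/(R1+R2) = 0.213 and R1‖R2 ≤ 9.18 kΩ will meet the spec.)

R_th ≤ 9.18 kΩ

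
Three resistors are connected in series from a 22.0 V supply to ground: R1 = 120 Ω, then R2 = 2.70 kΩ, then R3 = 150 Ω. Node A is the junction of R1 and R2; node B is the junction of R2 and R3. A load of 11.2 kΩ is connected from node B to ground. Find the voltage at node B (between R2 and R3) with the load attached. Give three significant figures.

At node B, R3 is in parallel with the load: R3‖R_L = 148.0 Ω.
Below node A the resistance is R2 + (R3‖R_L) = 2848 Ω, so V_A = 22.0 × 2848/2968 = 21.11 V.
Then V_B = V_A × (R3‖R_L)/(R2 + R3‖R_L) = 21.11 × 148.0/2848 = 1.10 V.

V ≈ 1.10 V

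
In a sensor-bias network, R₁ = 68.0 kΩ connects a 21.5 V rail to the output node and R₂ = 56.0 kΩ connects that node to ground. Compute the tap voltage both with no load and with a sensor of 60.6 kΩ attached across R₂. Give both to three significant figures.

Unloaded: 9.71 V; loaded: 6.44 V

Open-circuit: V = 21.5 × 56.0/(68.0 + 56.0) = 9.71 V.
With the load, R₂ becomes R₂‖R_L = 29.10 kΩ, so V = 21.5 × 29.10/97.10 = 6.44 V.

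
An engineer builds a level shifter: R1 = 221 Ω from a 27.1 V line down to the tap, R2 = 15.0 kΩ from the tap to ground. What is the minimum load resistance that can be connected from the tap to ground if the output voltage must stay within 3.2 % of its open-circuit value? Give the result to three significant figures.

Output resistance R_th = R1‖R2 = (221 × 15000)/15220 = 217.8 Ω.
The fractional drop is R_th/(R_th + R_L); requiring this ≤ 0.0320 gives R_L ≥ R_th(1/0.0320 − 1) = 217.8 × 30.25 = 6.59 kΩ.

R_L(min) ≈ 6.59 kΩ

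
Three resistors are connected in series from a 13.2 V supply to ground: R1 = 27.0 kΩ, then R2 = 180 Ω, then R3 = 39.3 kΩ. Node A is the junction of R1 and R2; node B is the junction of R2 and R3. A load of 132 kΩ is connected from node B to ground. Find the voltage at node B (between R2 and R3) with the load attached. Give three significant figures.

V ≈ 6.96 V

At node B, R3 is in parallel with the load: R3‖R_L = 30280 Ω.
Below node A the resistance is R2 + (R3‖R_L) = 30460 Ω, so V_A = 13.2 × 30460/57460 = 6.998 V.
Then V_B = V_A × (R3‖R_L)/(R2 + R3‖R_L) = 6.998 × 30280/30460 = 6.96 V.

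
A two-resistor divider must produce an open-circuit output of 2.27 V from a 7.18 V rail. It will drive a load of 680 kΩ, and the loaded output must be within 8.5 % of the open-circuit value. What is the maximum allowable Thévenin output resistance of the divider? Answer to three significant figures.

Loading drop = R_th/(R_th + R_L) ≤ 0.0850, so R_th ≤ R_L · ε/(1−ε) = 680 kΩ × 0.0850/0.9150 = 63.2 kΩ.

R_th ≤ 63.2 kΩ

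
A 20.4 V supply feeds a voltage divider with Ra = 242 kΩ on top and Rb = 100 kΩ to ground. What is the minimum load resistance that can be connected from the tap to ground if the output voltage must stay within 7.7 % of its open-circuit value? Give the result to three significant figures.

R_L(min) ≈ 848 kΩ

Output resistance R_th = Ra‖Rb = (242 × 100)/342.0 = 70.76 kΩ.
The fractional drop is R_th/(R_th + R_L); requiring this ≤ 0.0770 gives R_L ≥ R_th(1/0.0770 − 1) = 70.76 × 11.99 = 848 kΩ.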